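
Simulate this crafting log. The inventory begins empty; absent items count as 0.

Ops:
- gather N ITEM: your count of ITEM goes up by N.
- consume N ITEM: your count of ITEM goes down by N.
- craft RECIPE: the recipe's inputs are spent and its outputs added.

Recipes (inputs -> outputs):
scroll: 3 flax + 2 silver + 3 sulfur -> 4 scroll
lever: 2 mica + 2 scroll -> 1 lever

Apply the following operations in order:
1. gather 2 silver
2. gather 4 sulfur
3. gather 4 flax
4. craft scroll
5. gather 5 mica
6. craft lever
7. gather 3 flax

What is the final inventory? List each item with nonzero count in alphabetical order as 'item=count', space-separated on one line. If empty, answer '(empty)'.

Answer: flax=4 lever=1 mica=3 scroll=2 sulfur=1

Derivation:
After 1 (gather 2 silver): silver=2
After 2 (gather 4 sulfur): silver=2 sulfur=4
After 3 (gather 4 flax): flax=4 silver=2 sulfur=4
After 4 (craft scroll): flax=1 scroll=4 sulfur=1
After 5 (gather 5 mica): flax=1 mica=5 scroll=4 sulfur=1
After 6 (craft lever): flax=1 lever=1 mica=3 scroll=2 sulfur=1
After 7 (gather 3 flax): flax=4 lever=1 mica=3 scroll=2 sulfur=1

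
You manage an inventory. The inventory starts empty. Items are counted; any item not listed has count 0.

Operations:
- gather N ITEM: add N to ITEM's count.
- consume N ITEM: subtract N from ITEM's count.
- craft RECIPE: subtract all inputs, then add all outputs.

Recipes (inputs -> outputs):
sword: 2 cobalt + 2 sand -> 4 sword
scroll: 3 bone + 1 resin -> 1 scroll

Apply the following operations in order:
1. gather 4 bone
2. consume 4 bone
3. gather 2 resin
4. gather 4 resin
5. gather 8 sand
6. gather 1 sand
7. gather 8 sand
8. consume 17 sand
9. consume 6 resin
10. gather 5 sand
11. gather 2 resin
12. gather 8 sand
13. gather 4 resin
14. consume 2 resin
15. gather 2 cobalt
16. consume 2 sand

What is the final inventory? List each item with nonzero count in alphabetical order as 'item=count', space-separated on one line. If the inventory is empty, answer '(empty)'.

After 1 (gather 4 bone): bone=4
After 2 (consume 4 bone): (empty)
After 3 (gather 2 resin): resin=2
After 4 (gather 4 resin): resin=6
After 5 (gather 8 sand): resin=6 sand=8
After 6 (gather 1 sand): resin=6 sand=9
After 7 (gather 8 sand): resin=6 sand=17
After 8 (consume 17 sand): resin=6
After 9 (consume 6 resin): (empty)
After 10 (gather 5 sand): sand=5
After 11 (gather 2 resin): resin=2 sand=5
After 12 (gather 8 sand): resin=2 sand=13
After 13 (gather 4 resin): resin=6 sand=13
After 14 (consume 2 resin): resin=4 sand=13
After 15 (gather 2 cobalt): cobalt=2 resin=4 sand=13
After 16 (consume 2 sand): cobalt=2 resin=4 sand=11

Answer: cobalt=2 resin=4 sand=11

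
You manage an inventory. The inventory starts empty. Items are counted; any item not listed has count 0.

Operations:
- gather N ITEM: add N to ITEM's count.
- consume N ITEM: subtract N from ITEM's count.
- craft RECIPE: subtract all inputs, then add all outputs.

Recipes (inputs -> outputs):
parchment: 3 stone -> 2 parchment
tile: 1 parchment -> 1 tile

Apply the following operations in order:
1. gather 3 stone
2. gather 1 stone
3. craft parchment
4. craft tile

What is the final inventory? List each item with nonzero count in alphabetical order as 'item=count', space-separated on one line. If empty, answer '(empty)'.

Answer: parchment=1 stone=1 tile=1

Derivation:
After 1 (gather 3 stone): stone=3
After 2 (gather 1 stone): stone=4
After 3 (craft parchment): parchment=2 stone=1
After 4 (craft tile): parchment=1 stone=1 tile=1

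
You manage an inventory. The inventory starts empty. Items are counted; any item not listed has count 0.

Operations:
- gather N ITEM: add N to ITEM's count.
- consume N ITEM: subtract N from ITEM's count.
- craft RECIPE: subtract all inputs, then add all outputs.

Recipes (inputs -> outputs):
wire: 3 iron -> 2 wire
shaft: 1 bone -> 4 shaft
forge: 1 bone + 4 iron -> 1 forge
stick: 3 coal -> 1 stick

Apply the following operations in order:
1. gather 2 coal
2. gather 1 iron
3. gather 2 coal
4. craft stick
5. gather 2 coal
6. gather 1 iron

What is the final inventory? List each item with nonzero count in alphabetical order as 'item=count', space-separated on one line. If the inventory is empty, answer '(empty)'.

Answer: coal=3 iron=2 stick=1

Derivation:
After 1 (gather 2 coal): coal=2
After 2 (gather 1 iron): coal=2 iron=1
After 3 (gather 2 coal): coal=4 iron=1
After 4 (craft stick): coal=1 iron=1 stick=1
After 5 (gather 2 coal): coal=3 iron=1 stick=1
After 6 (gather 1 iron): coal=3 iron=2 stick=1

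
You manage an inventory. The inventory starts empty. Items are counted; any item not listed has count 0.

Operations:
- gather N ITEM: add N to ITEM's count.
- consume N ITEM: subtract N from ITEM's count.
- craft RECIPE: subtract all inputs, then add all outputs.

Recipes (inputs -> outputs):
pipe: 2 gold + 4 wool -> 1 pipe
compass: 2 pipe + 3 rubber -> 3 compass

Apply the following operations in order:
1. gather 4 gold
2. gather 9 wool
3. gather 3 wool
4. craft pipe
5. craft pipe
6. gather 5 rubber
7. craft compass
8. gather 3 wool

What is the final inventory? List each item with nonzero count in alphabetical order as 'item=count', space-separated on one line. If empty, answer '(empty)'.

Answer: compass=3 rubber=2 wool=7

Derivation:
After 1 (gather 4 gold): gold=4
After 2 (gather 9 wool): gold=4 wool=9
After 3 (gather 3 wool): gold=4 wool=12
After 4 (craft pipe): gold=2 pipe=1 wool=8
After 5 (craft pipe): pipe=2 wool=4
After 6 (gather 5 rubber): pipe=2 rubber=5 wool=4
After 7 (craft compass): compass=3 rubber=2 wool=4
After 8 (gather 3 wool): compass=3 rubber=2 wool=7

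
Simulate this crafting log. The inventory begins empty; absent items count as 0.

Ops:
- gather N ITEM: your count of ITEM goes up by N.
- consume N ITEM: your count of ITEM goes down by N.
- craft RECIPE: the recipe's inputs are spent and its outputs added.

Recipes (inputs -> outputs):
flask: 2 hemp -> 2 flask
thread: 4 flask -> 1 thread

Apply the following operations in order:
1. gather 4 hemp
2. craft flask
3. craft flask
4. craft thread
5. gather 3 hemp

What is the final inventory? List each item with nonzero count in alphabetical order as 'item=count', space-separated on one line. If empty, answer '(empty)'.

After 1 (gather 4 hemp): hemp=4
After 2 (craft flask): flask=2 hemp=2
After 3 (craft flask): flask=4
After 4 (craft thread): thread=1
After 5 (gather 3 hemp): hemp=3 thread=1

Answer: hemp=3 thread=1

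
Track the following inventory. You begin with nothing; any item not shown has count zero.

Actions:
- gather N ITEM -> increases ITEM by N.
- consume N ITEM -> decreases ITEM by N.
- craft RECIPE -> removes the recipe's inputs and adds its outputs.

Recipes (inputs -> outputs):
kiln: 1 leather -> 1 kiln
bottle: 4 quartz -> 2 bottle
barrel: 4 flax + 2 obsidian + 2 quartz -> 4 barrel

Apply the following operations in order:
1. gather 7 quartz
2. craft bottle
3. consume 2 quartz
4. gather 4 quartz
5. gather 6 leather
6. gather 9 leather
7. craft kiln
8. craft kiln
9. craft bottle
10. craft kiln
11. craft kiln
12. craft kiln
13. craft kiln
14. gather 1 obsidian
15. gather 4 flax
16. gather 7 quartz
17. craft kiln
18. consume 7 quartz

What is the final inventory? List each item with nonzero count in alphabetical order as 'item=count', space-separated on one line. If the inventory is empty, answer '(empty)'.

Answer: bottle=4 flax=4 kiln=7 leather=8 obsidian=1 quartz=1

Derivation:
After 1 (gather 7 quartz): quartz=7
After 2 (craft bottle): bottle=2 quartz=3
After 3 (consume 2 quartz): bottle=2 quartz=1
After 4 (gather 4 quartz): bottle=2 quartz=5
After 5 (gather 6 leather): bottle=2 leather=6 quartz=5
After 6 (gather 9 leather): bottle=2 leather=15 quartz=5
After 7 (craft kiln): bottle=2 kiln=1 leather=14 quartz=5
After 8 (craft kiln): bottle=2 kiln=2 leather=13 quartz=5
After 9 (craft bottle): bottle=4 kiln=2 leather=13 quartz=1
After 10 (craft kiln): bottle=4 kiln=3 leather=12 quartz=1
After 11 (craft kiln): bottle=4 kiln=4 leather=11 quartz=1
After 12 (craft kiln): bottle=4 kiln=5 leather=10 quartz=1
After 13 (craft kiln): bottle=4 kiln=6 leather=9 quartz=1
After 14 (gather 1 obsidian): bottle=4 kiln=6 leather=9 obsidian=1 quartz=1
After 15 (gather 4 flax): bottle=4 flax=4 kiln=6 leather=9 obsidian=1 quartz=1
After 16 (gather 7 quartz): bottle=4 flax=4 kiln=6 leather=9 obsidian=1 quartz=8
After 17 (craft kiln): bottle=4 flax=4 kiln=7 leather=8 obsidian=1 quartz=8
After 18 (consume 7 quartz): bottle=4 flax=4 kiln=7 leather=8 obsidian=1 quartz=1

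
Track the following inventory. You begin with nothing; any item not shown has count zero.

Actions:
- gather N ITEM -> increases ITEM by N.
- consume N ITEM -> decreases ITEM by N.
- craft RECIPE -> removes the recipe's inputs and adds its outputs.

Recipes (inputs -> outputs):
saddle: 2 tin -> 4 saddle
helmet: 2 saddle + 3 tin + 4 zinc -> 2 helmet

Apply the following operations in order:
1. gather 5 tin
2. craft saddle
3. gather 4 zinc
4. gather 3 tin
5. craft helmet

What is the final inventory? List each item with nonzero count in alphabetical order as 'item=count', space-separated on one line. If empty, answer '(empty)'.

Answer: helmet=2 saddle=2 tin=3

Derivation:
After 1 (gather 5 tin): tin=5
After 2 (craft saddle): saddle=4 tin=3
After 3 (gather 4 zinc): saddle=4 tin=3 zinc=4
After 4 (gather 3 tin): saddle=4 tin=6 zinc=4
After 5 (craft helmet): helmet=2 saddle=2 tin=3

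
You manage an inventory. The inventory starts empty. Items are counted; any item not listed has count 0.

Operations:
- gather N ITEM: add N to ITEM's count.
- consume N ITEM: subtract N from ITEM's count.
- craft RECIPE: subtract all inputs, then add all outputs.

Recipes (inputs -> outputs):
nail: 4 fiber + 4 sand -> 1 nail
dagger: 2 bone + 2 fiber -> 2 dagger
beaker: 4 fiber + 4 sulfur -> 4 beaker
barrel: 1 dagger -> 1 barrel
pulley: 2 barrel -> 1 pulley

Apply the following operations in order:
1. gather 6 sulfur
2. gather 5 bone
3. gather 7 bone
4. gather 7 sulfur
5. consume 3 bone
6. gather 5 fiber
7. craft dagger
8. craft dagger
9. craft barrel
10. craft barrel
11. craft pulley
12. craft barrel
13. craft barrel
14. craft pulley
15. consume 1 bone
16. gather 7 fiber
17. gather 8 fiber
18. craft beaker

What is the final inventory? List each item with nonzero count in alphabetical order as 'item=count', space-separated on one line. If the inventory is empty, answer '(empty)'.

After 1 (gather 6 sulfur): sulfur=6
After 2 (gather 5 bone): bone=5 sulfur=6
After 3 (gather 7 bone): bone=12 sulfur=6
After 4 (gather 7 sulfur): bone=12 sulfur=13
After 5 (consume 3 bone): bone=9 sulfur=13
After 6 (gather 5 fiber): bone=9 fiber=5 sulfur=13
After 7 (craft dagger): bone=7 dagger=2 fiber=3 sulfur=13
After 8 (craft dagger): bone=5 dagger=4 fiber=1 sulfur=13
After 9 (craft barrel): barrel=1 bone=5 dagger=3 fiber=1 sulfur=13
After 10 (craft barrel): barrel=2 bone=5 dagger=2 fiber=1 sulfur=13
After 11 (craft pulley): bone=5 dagger=2 fiber=1 pulley=1 sulfur=13
After 12 (craft barrel): barrel=1 bone=5 dagger=1 fiber=1 pulley=1 sulfur=13
After 13 (craft barrel): barrel=2 bone=5 fiber=1 pulley=1 sulfur=13
After 14 (craft pulley): bone=5 fiber=1 pulley=2 sulfur=13
After 15 (consume 1 bone): bone=4 fiber=1 pulley=2 sulfur=13
After 16 (gather 7 fiber): bone=4 fiber=8 pulley=2 sulfur=13
After 17 (gather 8 fiber): bone=4 fiber=16 pulley=2 sulfur=13
After 18 (craft beaker): beaker=4 bone=4 fiber=12 pulley=2 sulfur=9

Answer: beaker=4 bone=4 fiber=12 pulley=2 sulfur=9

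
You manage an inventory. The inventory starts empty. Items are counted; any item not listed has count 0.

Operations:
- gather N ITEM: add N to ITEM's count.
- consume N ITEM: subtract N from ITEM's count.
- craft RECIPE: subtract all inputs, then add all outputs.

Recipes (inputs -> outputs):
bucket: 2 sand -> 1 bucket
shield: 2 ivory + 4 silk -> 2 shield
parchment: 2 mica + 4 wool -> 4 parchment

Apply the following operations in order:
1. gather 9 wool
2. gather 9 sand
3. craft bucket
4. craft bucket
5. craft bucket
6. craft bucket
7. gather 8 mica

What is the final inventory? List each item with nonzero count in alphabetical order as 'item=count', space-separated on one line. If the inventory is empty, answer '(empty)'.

After 1 (gather 9 wool): wool=9
After 2 (gather 9 sand): sand=9 wool=9
After 3 (craft bucket): bucket=1 sand=7 wool=9
After 4 (craft bucket): bucket=2 sand=5 wool=9
After 5 (craft bucket): bucket=3 sand=3 wool=9
After 6 (craft bucket): bucket=4 sand=1 wool=9
After 7 (gather 8 mica): bucket=4 mica=8 sand=1 wool=9

Answer: bucket=4 mica=8 sand=1 wool=9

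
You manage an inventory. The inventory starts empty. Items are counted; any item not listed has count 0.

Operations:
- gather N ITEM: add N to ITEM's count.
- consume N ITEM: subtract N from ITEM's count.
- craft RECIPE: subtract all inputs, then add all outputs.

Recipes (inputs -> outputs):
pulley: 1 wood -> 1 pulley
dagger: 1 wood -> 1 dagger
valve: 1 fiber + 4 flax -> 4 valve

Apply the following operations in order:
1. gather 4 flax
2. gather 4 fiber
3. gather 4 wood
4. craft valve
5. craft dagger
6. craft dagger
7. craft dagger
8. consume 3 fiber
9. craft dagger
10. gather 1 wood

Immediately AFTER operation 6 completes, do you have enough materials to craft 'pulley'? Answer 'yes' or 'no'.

After 1 (gather 4 flax): flax=4
After 2 (gather 4 fiber): fiber=4 flax=4
After 3 (gather 4 wood): fiber=4 flax=4 wood=4
After 4 (craft valve): fiber=3 valve=4 wood=4
After 5 (craft dagger): dagger=1 fiber=3 valve=4 wood=3
After 6 (craft dagger): dagger=2 fiber=3 valve=4 wood=2

Answer: yes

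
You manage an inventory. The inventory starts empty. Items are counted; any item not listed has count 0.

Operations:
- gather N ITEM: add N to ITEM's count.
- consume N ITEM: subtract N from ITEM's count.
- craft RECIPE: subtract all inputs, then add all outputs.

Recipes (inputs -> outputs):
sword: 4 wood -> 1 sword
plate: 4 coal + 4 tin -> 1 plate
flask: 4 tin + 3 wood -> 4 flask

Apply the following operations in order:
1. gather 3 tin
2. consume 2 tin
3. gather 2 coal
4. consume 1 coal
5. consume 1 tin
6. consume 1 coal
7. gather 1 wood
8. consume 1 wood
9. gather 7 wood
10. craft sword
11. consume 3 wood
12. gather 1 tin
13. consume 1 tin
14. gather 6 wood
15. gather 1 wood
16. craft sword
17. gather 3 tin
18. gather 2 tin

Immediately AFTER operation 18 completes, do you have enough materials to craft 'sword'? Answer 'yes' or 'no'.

After 1 (gather 3 tin): tin=3
After 2 (consume 2 tin): tin=1
After 3 (gather 2 coal): coal=2 tin=1
After 4 (consume 1 coal): coal=1 tin=1
After 5 (consume 1 tin): coal=1
After 6 (consume 1 coal): (empty)
After 7 (gather 1 wood): wood=1
After 8 (consume 1 wood): (empty)
After 9 (gather 7 wood): wood=7
After 10 (craft sword): sword=1 wood=3
After 11 (consume 3 wood): sword=1
After 12 (gather 1 tin): sword=1 tin=1
After 13 (consume 1 tin): sword=1
After 14 (gather 6 wood): sword=1 wood=6
After 15 (gather 1 wood): sword=1 wood=7
After 16 (craft sword): sword=2 wood=3
After 17 (gather 3 tin): sword=2 tin=3 wood=3
After 18 (gather 2 tin): sword=2 tin=5 wood=3

Answer: no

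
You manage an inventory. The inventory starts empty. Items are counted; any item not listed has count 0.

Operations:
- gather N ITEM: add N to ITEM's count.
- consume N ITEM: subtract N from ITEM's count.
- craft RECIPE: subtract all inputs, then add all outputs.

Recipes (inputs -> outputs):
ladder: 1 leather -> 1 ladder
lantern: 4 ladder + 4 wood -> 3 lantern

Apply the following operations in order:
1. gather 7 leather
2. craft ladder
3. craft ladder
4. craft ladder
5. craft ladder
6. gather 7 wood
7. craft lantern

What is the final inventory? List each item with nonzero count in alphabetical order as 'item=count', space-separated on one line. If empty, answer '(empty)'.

Answer: lantern=3 leather=3 wood=3

Derivation:
After 1 (gather 7 leather): leather=7
After 2 (craft ladder): ladder=1 leather=6
After 3 (craft ladder): ladder=2 leather=5
After 4 (craft ladder): ladder=3 leather=4
After 5 (craft ladder): ladder=4 leather=3
After 6 (gather 7 wood): ladder=4 leather=3 wood=7
After 7 (craft lantern): lantern=3 leather=3 wood=3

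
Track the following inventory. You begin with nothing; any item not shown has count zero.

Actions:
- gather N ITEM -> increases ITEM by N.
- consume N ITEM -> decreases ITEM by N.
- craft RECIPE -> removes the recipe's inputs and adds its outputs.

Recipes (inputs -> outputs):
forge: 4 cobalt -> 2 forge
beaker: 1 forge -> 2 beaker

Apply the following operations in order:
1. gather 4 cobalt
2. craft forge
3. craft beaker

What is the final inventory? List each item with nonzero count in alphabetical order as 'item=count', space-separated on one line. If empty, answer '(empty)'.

Answer: beaker=2 forge=1

Derivation:
After 1 (gather 4 cobalt): cobalt=4
After 2 (craft forge): forge=2
After 3 (craft beaker): beaker=2 forge=1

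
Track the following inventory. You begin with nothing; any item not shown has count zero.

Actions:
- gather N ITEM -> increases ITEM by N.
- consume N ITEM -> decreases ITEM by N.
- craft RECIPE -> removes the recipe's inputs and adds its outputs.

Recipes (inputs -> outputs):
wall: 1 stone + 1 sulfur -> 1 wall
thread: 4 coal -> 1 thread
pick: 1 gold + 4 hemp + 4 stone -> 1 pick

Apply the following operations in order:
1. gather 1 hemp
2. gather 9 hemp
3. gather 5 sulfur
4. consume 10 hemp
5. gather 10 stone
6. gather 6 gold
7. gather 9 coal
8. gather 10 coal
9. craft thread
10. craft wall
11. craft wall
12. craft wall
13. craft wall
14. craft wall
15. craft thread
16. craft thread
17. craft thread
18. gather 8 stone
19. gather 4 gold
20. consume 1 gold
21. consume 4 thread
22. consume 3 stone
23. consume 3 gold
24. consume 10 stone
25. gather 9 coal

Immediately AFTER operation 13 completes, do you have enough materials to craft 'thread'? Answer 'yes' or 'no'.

After 1 (gather 1 hemp): hemp=1
After 2 (gather 9 hemp): hemp=10
After 3 (gather 5 sulfur): hemp=10 sulfur=5
After 4 (consume 10 hemp): sulfur=5
After 5 (gather 10 stone): stone=10 sulfur=5
After 6 (gather 6 gold): gold=6 stone=10 sulfur=5
After 7 (gather 9 coal): coal=9 gold=6 stone=10 sulfur=5
After 8 (gather 10 coal): coal=19 gold=6 stone=10 sulfur=5
After 9 (craft thread): coal=15 gold=6 stone=10 sulfur=5 thread=1
After 10 (craft wall): coal=15 gold=6 stone=9 sulfur=4 thread=1 wall=1
After 11 (craft wall): coal=15 gold=6 stone=8 sulfur=3 thread=1 wall=2
After 12 (craft wall): coal=15 gold=6 stone=7 sulfur=2 thread=1 wall=3
After 13 (craft wall): coal=15 gold=6 stone=6 sulfur=1 thread=1 wall=4

Answer: yes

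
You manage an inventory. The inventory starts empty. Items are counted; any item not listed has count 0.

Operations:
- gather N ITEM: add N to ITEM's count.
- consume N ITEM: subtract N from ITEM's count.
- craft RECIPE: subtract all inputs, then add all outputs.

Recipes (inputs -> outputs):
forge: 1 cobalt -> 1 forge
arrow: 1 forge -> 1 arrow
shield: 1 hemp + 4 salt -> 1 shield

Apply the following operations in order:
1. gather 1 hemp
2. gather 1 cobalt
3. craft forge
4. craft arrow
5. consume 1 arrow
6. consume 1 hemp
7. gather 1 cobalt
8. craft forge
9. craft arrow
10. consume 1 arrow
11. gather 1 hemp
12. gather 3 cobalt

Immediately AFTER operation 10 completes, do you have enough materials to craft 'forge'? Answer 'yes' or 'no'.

Answer: no

Derivation:
After 1 (gather 1 hemp): hemp=1
After 2 (gather 1 cobalt): cobalt=1 hemp=1
After 3 (craft forge): forge=1 hemp=1
After 4 (craft arrow): arrow=1 hemp=1
After 5 (consume 1 arrow): hemp=1
After 6 (consume 1 hemp): (empty)
After 7 (gather 1 cobalt): cobalt=1
After 8 (craft forge): forge=1
After 9 (craft arrow): arrow=1
After 10 (consume 1 arrow): (empty)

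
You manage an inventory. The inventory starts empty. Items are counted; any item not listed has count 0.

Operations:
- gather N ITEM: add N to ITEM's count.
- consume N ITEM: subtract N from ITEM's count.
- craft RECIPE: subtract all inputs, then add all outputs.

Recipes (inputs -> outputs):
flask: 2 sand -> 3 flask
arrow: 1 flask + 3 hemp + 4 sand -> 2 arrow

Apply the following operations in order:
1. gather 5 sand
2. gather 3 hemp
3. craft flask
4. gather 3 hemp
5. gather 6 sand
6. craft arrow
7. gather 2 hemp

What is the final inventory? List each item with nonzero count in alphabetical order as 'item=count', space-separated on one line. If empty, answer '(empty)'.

Answer: arrow=2 flask=2 hemp=5 sand=5

Derivation:
After 1 (gather 5 sand): sand=5
After 2 (gather 3 hemp): hemp=3 sand=5
After 3 (craft flask): flask=3 hemp=3 sand=3
After 4 (gather 3 hemp): flask=3 hemp=6 sand=3
After 5 (gather 6 sand): flask=3 hemp=6 sand=9
After 6 (craft arrow): arrow=2 flask=2 hemp=3 sand=5
After 7 (gather 2 hemp): arrow=2 flask=2 hemp=5 sand=5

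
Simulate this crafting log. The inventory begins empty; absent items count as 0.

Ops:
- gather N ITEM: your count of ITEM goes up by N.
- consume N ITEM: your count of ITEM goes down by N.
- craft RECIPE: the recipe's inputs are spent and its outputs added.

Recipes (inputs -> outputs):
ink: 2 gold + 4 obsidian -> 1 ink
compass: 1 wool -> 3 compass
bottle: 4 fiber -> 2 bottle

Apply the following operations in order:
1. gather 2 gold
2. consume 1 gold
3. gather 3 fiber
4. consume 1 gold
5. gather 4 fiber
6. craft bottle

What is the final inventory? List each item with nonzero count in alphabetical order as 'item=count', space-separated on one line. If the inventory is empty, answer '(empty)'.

Answer: bottle=2 fiber=3

Derivation:
After 1 (gather 2 gold): gold=2
After 2 (consume 1 gold): gold=1
After 3 (gather 3 fiber): fiber=3 gold=1
After 4 (consume 1 gold): fiber=3
After 5 (gather 4 fiber): fiber=7
After 6 (craft bottle): bottle=2 fiber=3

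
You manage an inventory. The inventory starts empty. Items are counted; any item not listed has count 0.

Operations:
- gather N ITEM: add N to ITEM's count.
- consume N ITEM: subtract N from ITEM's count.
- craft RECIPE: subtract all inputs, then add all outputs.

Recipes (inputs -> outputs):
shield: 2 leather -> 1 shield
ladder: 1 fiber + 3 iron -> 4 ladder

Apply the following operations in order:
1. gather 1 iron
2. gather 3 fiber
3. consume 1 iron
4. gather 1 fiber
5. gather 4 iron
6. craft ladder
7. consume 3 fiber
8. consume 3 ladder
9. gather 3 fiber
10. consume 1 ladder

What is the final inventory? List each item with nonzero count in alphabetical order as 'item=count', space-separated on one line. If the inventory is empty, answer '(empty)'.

Answer: fiber=3 iron=1

Derivation:
After 1 (gather 1 iron): iron=1
After 2 (gather 3 fiber): fiber=3 iron=1
After 3 (consume 1 iron): fiber=3
After 4 (gather 1 fiber): fiber=4
After 5 (gather 4 iron): fiber=4 iron=4
After 6 (craft ladder): fiber=3 iron=1 ladder=4
After 7 (consume 3 fiber): iron=1 ladder=4
After 8 (consume 3 ladder): iron=1 ladder=1
After 9 (gather 3 fiber): fiber=3 iron=1 ladder=1
After 10 (consume 1 ladder): fiber=3 iron=1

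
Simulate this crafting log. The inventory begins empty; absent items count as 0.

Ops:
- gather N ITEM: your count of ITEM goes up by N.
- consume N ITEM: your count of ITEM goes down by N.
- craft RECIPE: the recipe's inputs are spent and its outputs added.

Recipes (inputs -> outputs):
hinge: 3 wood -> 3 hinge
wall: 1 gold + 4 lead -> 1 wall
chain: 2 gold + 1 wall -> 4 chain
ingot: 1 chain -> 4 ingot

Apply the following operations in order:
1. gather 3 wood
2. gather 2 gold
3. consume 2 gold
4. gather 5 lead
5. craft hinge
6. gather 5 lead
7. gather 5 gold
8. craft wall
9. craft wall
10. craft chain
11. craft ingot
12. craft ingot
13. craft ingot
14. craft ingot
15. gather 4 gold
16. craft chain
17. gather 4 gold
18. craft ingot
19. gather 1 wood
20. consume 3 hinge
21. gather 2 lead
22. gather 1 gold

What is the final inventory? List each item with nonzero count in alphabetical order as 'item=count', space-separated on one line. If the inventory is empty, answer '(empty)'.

Answer: chain=3 gold=8 ingot=20 lead=4 wood=1

Derivation:
After 1 (gather 3 wood): wood=3
After 2 (gather 2 gold): gold=2 wood=3
After 3 (consume 2 gold): wood=3
After 4 (gather 5 lead): lead=5 wood=3
After 5 (craft hinge): hinge=3 lead=5
After 6 (gather 5 lead): hinge=3 lead=10
After 7 (gather 5 gold): gold=5 hinge=3 lead=10
After 8 (craft wall): gold=4 hinge=3 lead=6 wall=1
After 9 (craft wall): gold=3 hinge=3 lead=2 wall=2
After 10 (craft chain): chain=4 gold=1 hinge=3 lead=2 wall=1
After 11 (craft ingot): chain=3 gold=1 hinge=3 ingot=4 lead=2 wall=1
After 12 (craft ingot): chain=2 gold=1 hinge=3 ingot=8 lead=2 wall=1
After 13 (craft ingot): chain=1 gold=1 hinge=3 ingot=12 lead=2 wall=1
After 14 (craft ingot): gold=1 hinge=3 ingot=16 lead=2 wall=1
After 15 (gather 4 gold): gold=5 hinge=3 ingot=16 lead=2 wall=1
After 16 (craft chain): chain=4 gold=3 hinge=3 ingot=16 lead=2
After 17 (gather 4 gold): chain=4 gold=7 hinge=3 ingot=16 lead=2
After 18 (craft ingot): chain=3 gold=7 hinge=3 ingot=20 lead=2
After 19 (gather 1 wood): chain=3 gold=7 hinge=3 ingot=20 lead=2 wood=1
After 20 (consume 3 hinge): chain=3 gold=7 ingot=20 lead=2 wood=1
After 21 (gather 2 lead): chain=3 gold=7 ingot=20 lead=4 wood=1
After 22 (gather 1 gold): chain=3 gold=8 ingot=20 lead=4 wood=1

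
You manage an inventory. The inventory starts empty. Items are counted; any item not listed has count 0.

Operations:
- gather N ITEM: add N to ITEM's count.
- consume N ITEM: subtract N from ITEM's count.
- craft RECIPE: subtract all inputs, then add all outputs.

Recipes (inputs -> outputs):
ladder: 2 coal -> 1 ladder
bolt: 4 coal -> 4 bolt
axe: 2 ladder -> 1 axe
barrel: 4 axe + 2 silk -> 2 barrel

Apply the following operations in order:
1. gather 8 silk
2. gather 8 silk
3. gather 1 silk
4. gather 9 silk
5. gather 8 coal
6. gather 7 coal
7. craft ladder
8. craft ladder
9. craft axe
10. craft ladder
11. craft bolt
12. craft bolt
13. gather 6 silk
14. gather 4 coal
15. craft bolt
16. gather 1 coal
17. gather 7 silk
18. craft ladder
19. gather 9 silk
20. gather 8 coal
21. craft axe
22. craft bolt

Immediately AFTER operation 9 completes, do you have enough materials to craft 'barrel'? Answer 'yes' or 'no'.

Answer: no

Derivation:
After 1 (gather 8 silk): silk=8
After 2 (gather 8 silk): silk=16
After 3 (gather 1 silk): silk=17
After 4 (gather 9 silk): silk=26
After 5 (gather 8 coal): coal=8 silk=26
After 6 (gather 7 coal): coal=15 silk=26
After 7 (craft ladder): coal=13 ladder=1 silk=26
After 8 (craft ladder): coal=11 ladder=2 silk=26
After 9 (craft axe): axe=1 coal=11 silk=26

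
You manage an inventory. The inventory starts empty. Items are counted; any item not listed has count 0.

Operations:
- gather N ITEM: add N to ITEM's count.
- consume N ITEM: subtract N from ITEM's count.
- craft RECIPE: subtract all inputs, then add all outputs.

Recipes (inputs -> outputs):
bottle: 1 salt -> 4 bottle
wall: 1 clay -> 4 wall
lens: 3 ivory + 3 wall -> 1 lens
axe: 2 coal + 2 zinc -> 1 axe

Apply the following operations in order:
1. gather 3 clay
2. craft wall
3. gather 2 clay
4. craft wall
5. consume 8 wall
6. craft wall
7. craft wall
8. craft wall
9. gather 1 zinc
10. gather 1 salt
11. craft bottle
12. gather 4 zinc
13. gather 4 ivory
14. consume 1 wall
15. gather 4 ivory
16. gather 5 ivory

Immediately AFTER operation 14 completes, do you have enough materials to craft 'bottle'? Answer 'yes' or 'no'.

After 1 (gather 3 clay): clay=3
After 2 (craft wall): clay=2 wall=4
After 3 (gather 2 clay): clay=4 wall=4
After 4 (craft wall): clay=3 wall=8
After 5 (consume 8 wall): clay=3
After 6 (craft wall): clay=2 wall=4
After 7 (craft wall): clay=1 wall=8
After 8 (craft wall): wall=12
After 9 (gather 1 zinc): wall=12 zinc=1
After 10 (gather 1 salt): salt=1 wall=12 zinc=1
After 11 (craft bottle): bottle=4 wall=12 zinc=1
After 12 (gather 4 zinc): bottle=4 wall=12 zinc=5
After 13 (gather 4 ivory): bottle=4 ivory=4 wall=12 zinc=5
After 14 (consume 1 wall): bottle=4 ivory=4 wall=11 zinc=5

Answer: no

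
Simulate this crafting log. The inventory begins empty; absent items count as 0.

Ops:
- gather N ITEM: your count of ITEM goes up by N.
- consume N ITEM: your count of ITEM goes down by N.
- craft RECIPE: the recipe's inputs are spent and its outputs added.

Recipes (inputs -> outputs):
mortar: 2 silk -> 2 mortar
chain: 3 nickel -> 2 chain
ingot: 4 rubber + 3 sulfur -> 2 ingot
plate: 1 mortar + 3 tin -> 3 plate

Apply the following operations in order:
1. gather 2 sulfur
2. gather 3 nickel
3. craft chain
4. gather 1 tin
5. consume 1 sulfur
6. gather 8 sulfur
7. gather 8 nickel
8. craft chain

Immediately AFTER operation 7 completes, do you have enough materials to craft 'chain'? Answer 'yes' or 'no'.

After 1 (gather 2 sulfur): sulfur=2
After 2 (gather 3 nickel): nickel=3 sulfur=2
After 3 (craft chain): chain=2 sulfur=2
After 4 (gather 1 tin): chain=2 sulfur=2 tin=1
After 5 (consume 1 sulfur): chain=2 sulfur=1 tin=1
After 6 (gather 8 sulfur): chain=2 sulfur=9 tin=1
After 7 (gather 8 nickel): chain=2 nickel=8 sulfur=9 tin=1

Answer: yes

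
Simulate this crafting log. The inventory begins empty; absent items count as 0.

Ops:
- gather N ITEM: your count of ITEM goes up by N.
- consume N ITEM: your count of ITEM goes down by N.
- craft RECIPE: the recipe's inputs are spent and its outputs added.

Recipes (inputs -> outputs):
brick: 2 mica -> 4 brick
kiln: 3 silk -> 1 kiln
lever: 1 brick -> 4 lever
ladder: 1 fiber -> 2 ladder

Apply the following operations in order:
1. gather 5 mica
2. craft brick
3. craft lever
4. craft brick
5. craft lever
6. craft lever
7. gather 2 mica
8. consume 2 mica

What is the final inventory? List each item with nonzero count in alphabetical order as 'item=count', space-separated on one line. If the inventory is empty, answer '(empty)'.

After 1 (gather 5 mica): mica=5
After 2 (craft brick): brick=4 mica=3
After 3 (craft lever): brick=3 lever=4 mica=3
After 4 (craft brick): brick=7 lever=4 mica=1
After 5 (craft lever): brick=6 lever=8 mica=1
After 6 (craft lever): brick=5 lever=12 mica=1
After 7 (gather 2 mica): brick=5 lever=12 mica=3
After 8 (consume 2 mica): brick=5 lever=12 mica=1

Answer: brick=5 lever=12 mica=1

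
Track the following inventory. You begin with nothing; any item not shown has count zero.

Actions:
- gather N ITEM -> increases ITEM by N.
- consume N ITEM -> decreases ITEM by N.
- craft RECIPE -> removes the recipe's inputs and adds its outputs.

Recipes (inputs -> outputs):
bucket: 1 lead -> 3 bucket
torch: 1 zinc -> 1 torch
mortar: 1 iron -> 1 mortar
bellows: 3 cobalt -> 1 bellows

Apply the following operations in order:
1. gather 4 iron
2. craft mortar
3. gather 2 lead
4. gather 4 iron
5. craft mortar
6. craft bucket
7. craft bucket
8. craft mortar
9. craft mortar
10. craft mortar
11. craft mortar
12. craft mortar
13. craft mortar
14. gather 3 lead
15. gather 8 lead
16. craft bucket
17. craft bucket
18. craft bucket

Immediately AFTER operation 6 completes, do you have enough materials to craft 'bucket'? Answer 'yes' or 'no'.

After 1 (gather 4 iron): iron=4
After 2 (craft mortar): iron=3 mortar=1
After 3 (gather 2 lead): iron=3 lead=2 mortar=1
After 4 (gather 4 iron): iron=7 lead=2 mortar=1
After 5 (craft mortar): iron=6 lead=2 mortar=2
After 6 (craft bucket): bucket=3 iron=6 lead=1 mortar=2

Answer: yes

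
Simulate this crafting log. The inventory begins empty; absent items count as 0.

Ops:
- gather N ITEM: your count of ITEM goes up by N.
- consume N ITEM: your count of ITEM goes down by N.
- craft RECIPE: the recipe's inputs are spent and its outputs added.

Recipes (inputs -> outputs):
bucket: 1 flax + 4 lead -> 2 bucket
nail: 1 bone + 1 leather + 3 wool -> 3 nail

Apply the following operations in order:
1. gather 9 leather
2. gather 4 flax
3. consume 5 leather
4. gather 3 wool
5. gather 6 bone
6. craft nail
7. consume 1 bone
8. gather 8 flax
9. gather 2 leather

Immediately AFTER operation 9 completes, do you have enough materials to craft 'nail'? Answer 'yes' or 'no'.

Answer: no

Derivation:
After 1 (gather 9 leather): leather=9
After 2 (gather 4 flax): flax=4 leather=9
After 3 (consume 5 leather): flax=4 leather=4
After 4 (gather 3 wool): flax=4 leather=4 wool=3
After 5 (gather 6 bone): bone=6 flax=4 leather=4 wool=3
After 6 (craft nail): bone=5 flax=4 leather=3 nail=3
After 7 (consume 1 bone): bone=4 flax=4 leather=3 nail=3
After 8 (gather 8 flax): bone=4 flax=12 leather=3 nail=3
After 9 (gather 2 leather): bone=4 flax=12 leather=5 nail=3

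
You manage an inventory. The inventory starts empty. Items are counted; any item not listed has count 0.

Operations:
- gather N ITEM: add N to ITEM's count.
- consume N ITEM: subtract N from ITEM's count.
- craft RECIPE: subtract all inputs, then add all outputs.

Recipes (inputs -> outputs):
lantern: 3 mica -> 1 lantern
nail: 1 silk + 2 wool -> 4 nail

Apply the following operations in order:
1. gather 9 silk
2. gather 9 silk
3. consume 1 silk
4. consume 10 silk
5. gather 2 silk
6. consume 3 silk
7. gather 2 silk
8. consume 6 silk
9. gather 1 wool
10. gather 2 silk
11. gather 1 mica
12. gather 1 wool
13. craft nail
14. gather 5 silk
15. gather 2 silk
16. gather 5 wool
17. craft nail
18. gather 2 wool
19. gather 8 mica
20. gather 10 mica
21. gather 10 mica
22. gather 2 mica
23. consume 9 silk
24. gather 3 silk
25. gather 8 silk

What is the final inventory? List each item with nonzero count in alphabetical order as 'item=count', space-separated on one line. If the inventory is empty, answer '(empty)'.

Answer: mica=31 nail=8 silk=11 wool=5

Derivation:
After 1 (gather 9 silk): silk=9
After 2 (gather 9 silk): silk=18
After 3 (consume 1 silk): silk=17
After 4 (consume 10 silk): silk=7
After 5 (gather 2 silk): silk=9
After 6 (consume 3 silk): silk=6
After 7 (gather 2 silk): silk=8
After 8 (consume 6 silk): silk=2
After 9 (gather 1 wool): silk=2 wool=1
After 10 (gather 2 silk): silk=4 wool=1
After 11 (gather 1 mica): mica=1 silk=4 wool=1
After 12 (gather 1 wool): mica=1 silk=4 wool=2
After 13 (craft nail): mica=1 nail=4 silk=3
After 14 (gather 5 silk): mica=1 nail=4 silk=8
After 15 (gather 2 silk): mica=1 nail=4 silk=10
After 16 (gather 5 wool): mica=1 nail=4 silk=10 wool=5
After 17 (craft nail): mica=1 nail=8 silk=9 wool=3
After 18 (gather 2 wool): mica=1 nail=8 silk=9 wool=5
After 19 (gather 8 mica): mica=9 nail=8 silk=9 wool=5
After 20 (gather 10 mica): mica=19 nail=8 silk=9 wool=5
After 21 (gather 10 mica): mica=29 nail=8 silk=9 wool=5
After 22 (gather 2 mica): mica=31 nail=8 silk=9 wool=5
After 23 (consume 9 silk): mica=31 nail=8 wool=5
After 24 (gather 3 silk): mica=31 nail=8 silk=3 wool=5
After 25 (gather 8 silk): mica=31 nail=8 silk=11 wool=5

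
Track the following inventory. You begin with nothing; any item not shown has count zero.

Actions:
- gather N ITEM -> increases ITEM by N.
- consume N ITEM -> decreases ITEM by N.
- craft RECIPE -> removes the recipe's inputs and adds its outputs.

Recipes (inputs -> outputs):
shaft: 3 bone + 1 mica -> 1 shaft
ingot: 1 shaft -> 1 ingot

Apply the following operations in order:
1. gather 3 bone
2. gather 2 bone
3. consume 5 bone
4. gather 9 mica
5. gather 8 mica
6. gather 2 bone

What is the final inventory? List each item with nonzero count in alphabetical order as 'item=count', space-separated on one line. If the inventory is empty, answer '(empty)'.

After 1 (gather 3 bone): bone=3
After 2 (gather 2 bone): bone=5
After 3 (consume 5 bone): (empty)
After 4 (gather 9 mica): mica=9
After 5 (gather 8 mica): mica=17
After 6 (gather 2 bone): bone=2 mica=17

Answer: bone=2 mica=17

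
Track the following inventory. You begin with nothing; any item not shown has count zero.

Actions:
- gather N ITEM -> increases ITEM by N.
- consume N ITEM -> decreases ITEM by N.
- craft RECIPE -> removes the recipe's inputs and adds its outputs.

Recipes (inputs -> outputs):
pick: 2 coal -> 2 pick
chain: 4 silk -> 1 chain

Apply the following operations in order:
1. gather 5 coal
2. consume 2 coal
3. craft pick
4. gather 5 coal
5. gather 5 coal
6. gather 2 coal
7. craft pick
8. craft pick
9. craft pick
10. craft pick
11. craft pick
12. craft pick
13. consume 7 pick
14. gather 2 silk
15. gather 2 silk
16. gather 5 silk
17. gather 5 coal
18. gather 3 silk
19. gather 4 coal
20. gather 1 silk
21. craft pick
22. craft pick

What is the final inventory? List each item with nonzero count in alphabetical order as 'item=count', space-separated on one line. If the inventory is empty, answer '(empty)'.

After 1 (gather 5 coal): coal=5
After 2 (consume 2 coal): coal=3
After 3 (craft pick): coal=1 pick=2
After 4 (gather 5 coal): coal=6 pick=2
After 5 (gather 5 coal): coal=11 pick=2
After 6 (gather 2 coal): coal=13 pick=2
After 7 (craft pick): coal=11 pick=4
After 8 (craft pick): coal=9 pick=6
After 9 (craft pick): coal=7 pick=8
After 10 (craft pick): coal=5 pick=10
After 11 (craft pick): coal=3 pick=12
After 12 (craft pick): coal=1 pick=14
After 13 (consume 7 pick): coal=1 pick=7
After 14 (gather 2 silk): coal=1 pick=7 silk=2
After 15 (gather 2 silk): coal=1 pick=7 silk=4
After 16 (gather 5 silk): coal=1 pick=7 silk=9
After 17 (gather 5 coal): coal=6 pick=7 silk=9
After 18 (gather 3 silk): coal=6 pick=7 silk=12
After 19 (gather 4 coal): coal=10 pick=7 silk=12
After 20 (gather 1 silk): coal=10 pick=7 silk=13
After 21 (craft pick): coal=8 pick=9 silk=13
After 22 (craft pick): coal=6 pick=11 silk=13

Answer: coal=6 pick=11 silk=13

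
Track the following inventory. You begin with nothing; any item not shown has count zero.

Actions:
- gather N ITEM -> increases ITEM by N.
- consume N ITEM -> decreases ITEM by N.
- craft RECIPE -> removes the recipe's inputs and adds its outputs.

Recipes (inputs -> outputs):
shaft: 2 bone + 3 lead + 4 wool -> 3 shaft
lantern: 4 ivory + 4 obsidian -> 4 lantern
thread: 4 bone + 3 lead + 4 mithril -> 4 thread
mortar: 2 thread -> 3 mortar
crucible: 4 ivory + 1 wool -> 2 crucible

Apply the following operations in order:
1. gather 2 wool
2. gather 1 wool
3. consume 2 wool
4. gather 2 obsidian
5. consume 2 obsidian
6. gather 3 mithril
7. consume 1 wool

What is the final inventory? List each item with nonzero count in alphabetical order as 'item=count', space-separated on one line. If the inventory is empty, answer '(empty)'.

After 1 (gather 2 wool): wool=2
After 2 (gather 1 wool): wool=3
After 3 (consume 2 wool): wool=1
After 4 (gather 2 obsidian): obsidian=2 wool=1
After 5 (consume 2 obsidian): wool=1
After 6 (gather 3 mithril): mithril=3 wool=1
After 7 (consume 1 wool): mithril=3

Answer: mithril=3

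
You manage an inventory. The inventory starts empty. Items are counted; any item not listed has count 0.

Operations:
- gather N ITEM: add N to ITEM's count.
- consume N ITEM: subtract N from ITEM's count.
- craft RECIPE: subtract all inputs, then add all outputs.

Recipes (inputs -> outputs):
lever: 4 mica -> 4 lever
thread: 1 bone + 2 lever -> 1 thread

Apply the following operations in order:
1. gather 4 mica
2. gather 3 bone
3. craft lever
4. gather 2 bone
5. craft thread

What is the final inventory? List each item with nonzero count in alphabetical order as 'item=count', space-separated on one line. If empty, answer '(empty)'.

Answer: bone=4 lever=2 thread=1

Derivation:
After 1 (gather 4 mica): mica=4
After 2 (gather 3 bone): bone=3 mica=4
After 3 (craft lever): bone=3 lever=4
After 4 (gather 2 bone): bone=5 lever=4
After 5 (craft thread): bone=4 lever=2 thread=1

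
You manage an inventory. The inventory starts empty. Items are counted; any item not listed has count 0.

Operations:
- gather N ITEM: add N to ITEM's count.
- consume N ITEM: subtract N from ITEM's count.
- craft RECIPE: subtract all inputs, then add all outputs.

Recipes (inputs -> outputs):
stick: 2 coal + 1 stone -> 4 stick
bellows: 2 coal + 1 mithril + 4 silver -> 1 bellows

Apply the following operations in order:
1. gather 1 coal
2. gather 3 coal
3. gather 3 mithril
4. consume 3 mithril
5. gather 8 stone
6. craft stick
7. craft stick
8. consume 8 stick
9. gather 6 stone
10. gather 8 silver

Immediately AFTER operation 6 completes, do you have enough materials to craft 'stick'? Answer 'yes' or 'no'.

Answer: yes

Derivation:
After 1 (gather 1 coal): coal=1
After 2 (gather 3 coal): coal=4
After 3 (gather 3 mithril): coal=4 mithril=3
After 4 (consume 3 mithril): coal=4
After 5 (gather 8 stone): coal=4 stone=8
After 6 (craft stick): coal=2 stick=4 stone=7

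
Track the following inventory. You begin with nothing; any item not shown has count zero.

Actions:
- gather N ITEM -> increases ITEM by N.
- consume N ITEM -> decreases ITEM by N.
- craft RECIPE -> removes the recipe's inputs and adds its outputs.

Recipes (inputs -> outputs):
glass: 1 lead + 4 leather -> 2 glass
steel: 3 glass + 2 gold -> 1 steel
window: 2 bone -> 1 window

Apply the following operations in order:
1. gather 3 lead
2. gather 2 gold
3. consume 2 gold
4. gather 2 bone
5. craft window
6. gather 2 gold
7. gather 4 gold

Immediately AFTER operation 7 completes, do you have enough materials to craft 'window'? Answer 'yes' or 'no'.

After 1 (gather 3 lead): lead=3
After 2 (gather 2 gold): gold=2 lead=3
After 3 (consume 2 gold): lead=3
After 4 (gather 2 bone): bone=2 lead=3
After 5 (craft window): lead=3 window=1
After 6 (gather 2 gold): gold=2 lead=3 window=1
After 7 (gather 4 gold): gold=6 lead=3 window=1

Answer: no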